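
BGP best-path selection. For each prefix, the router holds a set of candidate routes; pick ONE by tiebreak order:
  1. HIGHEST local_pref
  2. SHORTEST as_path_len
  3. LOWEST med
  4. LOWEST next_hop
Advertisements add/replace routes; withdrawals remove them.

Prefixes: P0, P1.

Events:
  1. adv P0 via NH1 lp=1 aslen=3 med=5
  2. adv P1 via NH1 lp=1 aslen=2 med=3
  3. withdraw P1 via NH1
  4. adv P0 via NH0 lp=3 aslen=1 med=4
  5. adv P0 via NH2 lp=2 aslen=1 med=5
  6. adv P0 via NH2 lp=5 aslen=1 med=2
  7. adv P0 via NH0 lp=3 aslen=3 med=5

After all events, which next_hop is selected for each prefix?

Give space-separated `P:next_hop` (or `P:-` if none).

Op 1: best P0=NH1 P1=-
Op 2: best P0=NH1 P1=NH1
Op 3: best P0=NH1 P1=-
Op 4: best P0=NH0 P1=-
Op 5: best P0=NH0 P1=-
Op 6: best P0=NH2 P1=-
Op 7: best P0=NH2 P1=-

Answer: P0:NH2 P1:-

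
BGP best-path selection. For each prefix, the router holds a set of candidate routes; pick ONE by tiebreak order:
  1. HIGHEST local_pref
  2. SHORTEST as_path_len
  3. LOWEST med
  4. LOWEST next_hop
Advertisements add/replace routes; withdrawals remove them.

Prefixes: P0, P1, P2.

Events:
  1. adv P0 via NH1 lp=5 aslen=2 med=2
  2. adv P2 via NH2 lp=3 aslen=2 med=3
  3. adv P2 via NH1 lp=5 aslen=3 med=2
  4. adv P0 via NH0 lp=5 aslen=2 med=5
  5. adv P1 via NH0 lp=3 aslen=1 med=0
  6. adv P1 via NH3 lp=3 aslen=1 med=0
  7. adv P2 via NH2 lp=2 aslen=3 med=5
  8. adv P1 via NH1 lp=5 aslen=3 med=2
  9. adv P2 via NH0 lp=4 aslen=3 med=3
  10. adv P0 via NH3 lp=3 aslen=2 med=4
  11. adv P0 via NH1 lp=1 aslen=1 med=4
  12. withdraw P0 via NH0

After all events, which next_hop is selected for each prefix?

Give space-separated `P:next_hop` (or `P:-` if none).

Op 1: best P0=NH1 P1=- P2=-
Op 2: best P0=NH1 P1=- P2=NH2
Op 3: best P0=NH1 P1=- P2=NH1
Op 4: best P0=NH1 P1=- P2=NH1
Op 5: best P0=NH1 P1=NH0 P2=NH1
Op 6: best P0=NH1 P1=NH0 P2=NH1
Op 7: best P0=NH1 P1=NH0 P2=NH1
Op 8: best P0=NH1 P1=NH1 P2=NH1
Op 9: best P0=NH1 P1=NH1 P2=NH1
Op 10: best P0=NH1 P1=NH1 P2=NH1
Op 11: best P0=NH0 P1=NH1 P2=NH1
Op 12: best P0=NH3 P1=NH1 P2=NH1

Answer: P0:NH3 P1:NH1 P2:NH1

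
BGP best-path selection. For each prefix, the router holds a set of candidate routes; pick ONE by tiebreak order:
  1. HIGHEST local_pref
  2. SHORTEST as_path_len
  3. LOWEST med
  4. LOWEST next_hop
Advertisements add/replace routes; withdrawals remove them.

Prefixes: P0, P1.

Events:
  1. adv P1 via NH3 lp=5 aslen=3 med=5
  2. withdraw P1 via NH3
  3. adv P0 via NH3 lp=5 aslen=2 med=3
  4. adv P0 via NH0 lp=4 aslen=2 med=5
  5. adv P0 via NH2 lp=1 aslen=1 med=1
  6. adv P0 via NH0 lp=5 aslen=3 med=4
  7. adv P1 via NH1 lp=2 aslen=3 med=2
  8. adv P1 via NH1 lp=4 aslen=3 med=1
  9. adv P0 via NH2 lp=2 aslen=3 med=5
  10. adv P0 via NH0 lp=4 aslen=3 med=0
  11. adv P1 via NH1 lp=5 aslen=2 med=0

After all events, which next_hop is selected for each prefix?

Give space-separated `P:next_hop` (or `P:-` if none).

Op 1: best P0=- P1=NH3
Op 2: best P0=- P1=-
Op 3: best P0=NH3 P1=-
Op 4: best P0=NH3 P1=-
Op 5: best P0=NH3 P1=-
Op 6: best P0=NH3 P1=-
Op 7: best P0=NH3 P1=NH1
Op 8: best P0=NH3 P1=NH1
Op 9: best P0=NH3 P1=NH1
Op 10: best P0=NH3 P1=NH1
Op 11: best P0=NH3 P1=NH1

Answer: P0:NH3 P1:NH1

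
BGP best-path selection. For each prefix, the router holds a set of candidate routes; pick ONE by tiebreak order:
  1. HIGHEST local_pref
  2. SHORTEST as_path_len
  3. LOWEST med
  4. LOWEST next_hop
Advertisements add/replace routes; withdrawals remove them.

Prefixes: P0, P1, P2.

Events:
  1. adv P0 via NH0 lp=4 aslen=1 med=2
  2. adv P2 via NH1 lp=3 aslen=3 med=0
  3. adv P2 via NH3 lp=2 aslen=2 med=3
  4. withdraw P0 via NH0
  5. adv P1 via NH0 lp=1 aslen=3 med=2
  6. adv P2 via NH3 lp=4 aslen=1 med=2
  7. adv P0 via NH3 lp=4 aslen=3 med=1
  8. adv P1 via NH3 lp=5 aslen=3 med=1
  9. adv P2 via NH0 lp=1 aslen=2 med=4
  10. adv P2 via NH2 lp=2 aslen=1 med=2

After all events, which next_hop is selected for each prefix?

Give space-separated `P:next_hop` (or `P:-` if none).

Op 1: best P0=NH0 P1=- P2=-
Op 2: best P0=NH0 P1=- P2=NH1
Op 3: best P0=NH0 P1=- P2=NH1
Op 4: best P0=- P1=- P2=NH1
Op 5: best P0=- P1=NH0 P2=NH1
Op 6: best P0=- P1=NH0 P2=NH3
Op 7: best P0=NH3 P1=NH0 P2=NH3
Op 8: best P0=NH3 P1=NH3 P2=NH3
Op 9: best P0=NH3 P1=NH3 P2=NH3
Op 10: best P0=NH3 P1=NH3 P2=NH3

Answer: P0:NH3 P1:NH3 P2:NH3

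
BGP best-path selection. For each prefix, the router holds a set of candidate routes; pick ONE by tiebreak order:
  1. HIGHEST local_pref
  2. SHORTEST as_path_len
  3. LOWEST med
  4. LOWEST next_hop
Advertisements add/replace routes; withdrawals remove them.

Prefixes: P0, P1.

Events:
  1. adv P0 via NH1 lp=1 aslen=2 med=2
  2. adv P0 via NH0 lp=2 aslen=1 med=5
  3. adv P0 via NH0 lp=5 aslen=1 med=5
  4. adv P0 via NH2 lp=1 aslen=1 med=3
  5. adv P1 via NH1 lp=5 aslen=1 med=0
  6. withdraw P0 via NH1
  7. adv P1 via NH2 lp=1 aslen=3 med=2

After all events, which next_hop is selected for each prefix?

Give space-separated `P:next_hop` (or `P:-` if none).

Answer: P0:NH0 P1:NH1

Derivation:
Op 1: best P0=NH1 P1=-
Op 2: best P0=NH0 P1=-
Op 3: best P0=NH0 P1=-
Op 4: best P0=NH0 P1=-
Op 5: best P0=NH0 P1=NH1
Op 6: best P0=NH0 P1=NH1
Op 7: best P0=NH0 P1=NH1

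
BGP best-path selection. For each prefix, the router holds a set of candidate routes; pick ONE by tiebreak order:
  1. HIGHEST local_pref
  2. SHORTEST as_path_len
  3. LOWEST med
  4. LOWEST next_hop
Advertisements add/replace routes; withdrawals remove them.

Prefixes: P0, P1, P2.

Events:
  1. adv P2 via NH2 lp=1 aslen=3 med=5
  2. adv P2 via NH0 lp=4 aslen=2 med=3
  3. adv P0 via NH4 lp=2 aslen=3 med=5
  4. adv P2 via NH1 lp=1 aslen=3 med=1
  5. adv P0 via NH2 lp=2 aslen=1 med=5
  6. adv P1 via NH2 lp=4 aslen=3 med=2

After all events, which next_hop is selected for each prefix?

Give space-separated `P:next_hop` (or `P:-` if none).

Answer: P0:NH2 P1:NH2 P2:NH0

Derivation:
Op 1: best P0=- P1=- P2=NH2
Op 2: best P0=- P1=- P2=NH0
Op 3: best P0=NH4 P1=- P2=NH0
Op 4: best P0=NH4 P1=- P2=NH0
Op 5: best P0=NH2 P1=- P2=NH0
Op 6: best P0=NH2 P1=NH2 P2=NH0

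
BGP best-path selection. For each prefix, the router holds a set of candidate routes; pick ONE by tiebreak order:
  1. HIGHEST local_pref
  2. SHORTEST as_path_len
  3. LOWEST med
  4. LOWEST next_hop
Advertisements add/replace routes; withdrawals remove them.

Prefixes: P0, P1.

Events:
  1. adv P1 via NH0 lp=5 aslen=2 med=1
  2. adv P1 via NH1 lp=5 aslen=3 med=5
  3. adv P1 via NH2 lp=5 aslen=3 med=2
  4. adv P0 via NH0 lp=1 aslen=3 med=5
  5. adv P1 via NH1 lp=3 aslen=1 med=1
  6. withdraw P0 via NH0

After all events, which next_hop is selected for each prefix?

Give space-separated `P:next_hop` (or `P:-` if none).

Op 1: best P0=- P1=NH0
Op 2: best P0=- P1=NH0
Op 3: best P0=- P1=NH0
Op 4: best P0=NH0 P1=NH0
Op 5: best P0=NH0 P1=NH0
Op 6: best P0=- P1=NH0

Answer: P0:- P1:NH0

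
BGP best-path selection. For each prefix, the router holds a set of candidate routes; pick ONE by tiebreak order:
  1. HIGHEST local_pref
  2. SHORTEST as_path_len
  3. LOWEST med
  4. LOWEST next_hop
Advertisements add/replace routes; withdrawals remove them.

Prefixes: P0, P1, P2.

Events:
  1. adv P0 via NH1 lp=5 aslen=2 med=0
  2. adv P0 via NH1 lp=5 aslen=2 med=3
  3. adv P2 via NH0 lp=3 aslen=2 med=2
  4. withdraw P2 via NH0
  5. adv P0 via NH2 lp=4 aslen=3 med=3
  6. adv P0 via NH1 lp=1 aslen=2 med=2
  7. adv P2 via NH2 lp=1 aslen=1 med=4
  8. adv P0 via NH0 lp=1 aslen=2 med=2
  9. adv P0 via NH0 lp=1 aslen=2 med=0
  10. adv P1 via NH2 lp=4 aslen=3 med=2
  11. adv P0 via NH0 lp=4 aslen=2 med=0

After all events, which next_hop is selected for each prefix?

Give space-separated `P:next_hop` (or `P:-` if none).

Op 1: best P0=NH1 P1=- P2=-
Op 2: best P0=NH1 P1=- P2=-
Op 3: best P0=NH1 P1=- P2=NH0
Op 4: best P0=NH1 P1=- P2=-
Op 5: best P0=NH1 P1=- P2=-
Op 6: best P0=NH2 P1=- P2=-
Op 7: best P0=NH2 P1=- P2=NH2
Op 8: best P0=NH2 P1=- P2=NH2
Op 9: best P0=NH2 P1=- P2=NH2
Op 10: best P0=NH2 P1=NH2 P2=NH2
Op 11: best P0=NH0 P1=NH2 P2=NH2

Answer: P0:NH0 P1:NH2 P2:NH2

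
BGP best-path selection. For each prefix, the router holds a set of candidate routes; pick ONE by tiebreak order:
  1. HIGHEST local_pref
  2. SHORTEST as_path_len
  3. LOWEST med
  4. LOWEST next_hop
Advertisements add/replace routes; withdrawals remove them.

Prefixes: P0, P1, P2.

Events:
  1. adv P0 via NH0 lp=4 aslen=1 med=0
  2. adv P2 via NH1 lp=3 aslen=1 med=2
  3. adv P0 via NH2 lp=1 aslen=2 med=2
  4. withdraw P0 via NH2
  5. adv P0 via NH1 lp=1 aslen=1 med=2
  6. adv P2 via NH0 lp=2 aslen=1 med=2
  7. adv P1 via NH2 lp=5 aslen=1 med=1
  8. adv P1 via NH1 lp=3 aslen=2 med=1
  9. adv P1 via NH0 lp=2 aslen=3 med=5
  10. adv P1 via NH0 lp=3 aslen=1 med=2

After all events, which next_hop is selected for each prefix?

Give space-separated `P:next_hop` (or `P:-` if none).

Op 1: best P0=NH0 P1=- P2=-
Op 2: best P0=NH0 P1=- P2=NH1
Op 3: best P0=NH0 P1=- P2=NH1
Op 4: best P0=NH0 P1=- P2=NH1
Op 5: best P0=NH0 P1=- P2=NH1
Op 6: best P0=NH0 P1=- P2=NH1
Op 7: best P0=NH0 P1=NH2 P2=NH1
Op 8: best P0=NH0 P1=NH2 P2=NH1
Op 9: best P0=NH0 P1=NH2 P2=NH1
Op 10: best P0=NH0 P1=NH2 P2=NH1

Answer: P0:NH0 P1:NH2 P2:NH1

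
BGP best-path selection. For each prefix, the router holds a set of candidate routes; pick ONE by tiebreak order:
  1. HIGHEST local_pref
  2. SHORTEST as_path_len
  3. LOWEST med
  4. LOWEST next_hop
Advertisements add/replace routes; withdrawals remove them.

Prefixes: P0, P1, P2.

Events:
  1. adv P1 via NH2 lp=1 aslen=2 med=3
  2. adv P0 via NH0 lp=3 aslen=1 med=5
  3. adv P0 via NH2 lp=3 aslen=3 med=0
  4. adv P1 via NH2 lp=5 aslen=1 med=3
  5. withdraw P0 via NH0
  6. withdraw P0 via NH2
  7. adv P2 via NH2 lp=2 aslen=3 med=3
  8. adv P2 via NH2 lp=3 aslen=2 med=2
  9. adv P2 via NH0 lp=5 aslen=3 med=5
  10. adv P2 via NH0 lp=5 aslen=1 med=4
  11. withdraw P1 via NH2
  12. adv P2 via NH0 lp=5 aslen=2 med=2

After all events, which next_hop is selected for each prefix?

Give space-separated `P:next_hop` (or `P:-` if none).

Answer: P0:- P1:- P2:NH0

Derivation:
Op 1: best P0=- P1=NH2 P2=-
Op 2: best P0=NH0 P1=NH2 P2=-
Op 3: best P0=NH0 P1=NH2 P2=-
Op 4: best P0=NH0 P1=NH2 P2=-
Op 5: best P0=NH2 P1=NH2 P2=-
Op 6: best P0=- P1=NH2 P2=-
Op 7: best P0=- P1=NH2 P2=NH2
Op 8: best P0=- P1=NH2 P2=NH2
Op 9: best P0=- P1=NH2 P2=NH0
Op 10: best P0=- P1=NH2 P2=NH0
Op 11: best P0=- P1=- P2=NH0
Op 12: best P0=- P1=- P2=NH0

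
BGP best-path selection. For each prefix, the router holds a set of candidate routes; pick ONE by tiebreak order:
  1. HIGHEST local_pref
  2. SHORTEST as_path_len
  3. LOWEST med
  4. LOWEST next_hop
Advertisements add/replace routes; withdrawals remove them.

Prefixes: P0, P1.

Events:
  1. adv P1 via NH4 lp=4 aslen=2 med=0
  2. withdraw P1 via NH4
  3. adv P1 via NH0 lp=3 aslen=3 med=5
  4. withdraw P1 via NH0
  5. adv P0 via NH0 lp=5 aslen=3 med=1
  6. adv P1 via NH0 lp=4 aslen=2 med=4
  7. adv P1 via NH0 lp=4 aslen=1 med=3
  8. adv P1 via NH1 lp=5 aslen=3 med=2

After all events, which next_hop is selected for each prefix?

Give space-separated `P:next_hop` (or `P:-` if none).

Answer: P0:NH0 P1:NH1

Derivation:
Op 1: best P0=- P1=NH4
Op 2: best P0=- P1=-
Op 3: best P0=- P1=NH0
Op 4: best P0=- P1=-
Op 5: best P0=NH0 P1=-
Op 6: best P0=NH0 P1=NH0
Op 7: best P0=NH0 P1=NH0
Op 8: best P0=NH0 P1=NH1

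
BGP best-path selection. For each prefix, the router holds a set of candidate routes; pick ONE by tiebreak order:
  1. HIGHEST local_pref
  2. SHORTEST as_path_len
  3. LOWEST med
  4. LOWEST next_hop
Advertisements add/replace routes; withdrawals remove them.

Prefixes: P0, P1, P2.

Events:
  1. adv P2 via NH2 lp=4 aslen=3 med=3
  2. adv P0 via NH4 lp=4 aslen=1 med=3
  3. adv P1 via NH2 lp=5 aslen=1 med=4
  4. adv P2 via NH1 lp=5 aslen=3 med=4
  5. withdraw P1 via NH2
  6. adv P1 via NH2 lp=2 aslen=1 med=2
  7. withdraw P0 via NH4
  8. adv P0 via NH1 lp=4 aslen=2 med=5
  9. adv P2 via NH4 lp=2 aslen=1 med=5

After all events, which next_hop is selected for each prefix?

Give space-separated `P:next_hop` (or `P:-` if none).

Answer: P0:NH1 P1:NH2 P2:NH1

Derivation:
Op 1: best P0=- P1=- P2=NH2
Op 2: best P0=NH4 P1=- P2=NH2
Op 3: best P0=NH4 P1=NH2 P2=NH2
Op 4: best P0=NH4 P1=NH2 P2=NH1
Op 5: best P0=NH4 P1=- P2=NH1
Op 6: best P0=NH4 P1=NH2 P2=NH1
Op 7: best P0=- P1=NH2 P2=NH1
Op 8: best P0=NH1 P1=NH2 P2=NH1
Op 9: best P0=NH1 P1=NH2 P2=NH1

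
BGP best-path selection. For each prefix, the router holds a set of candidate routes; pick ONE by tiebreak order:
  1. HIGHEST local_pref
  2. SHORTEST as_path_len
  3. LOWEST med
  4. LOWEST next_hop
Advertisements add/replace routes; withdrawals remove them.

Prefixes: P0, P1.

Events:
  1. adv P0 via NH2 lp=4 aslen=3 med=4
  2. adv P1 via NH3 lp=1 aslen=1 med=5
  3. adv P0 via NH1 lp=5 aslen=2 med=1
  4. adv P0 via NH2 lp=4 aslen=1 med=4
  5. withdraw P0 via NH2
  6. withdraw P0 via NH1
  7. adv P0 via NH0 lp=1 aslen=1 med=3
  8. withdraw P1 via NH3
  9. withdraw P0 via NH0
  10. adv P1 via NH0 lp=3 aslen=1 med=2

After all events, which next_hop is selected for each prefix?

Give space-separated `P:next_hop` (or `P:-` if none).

Answer: P0:- P1:NH0

Derivation:
Op 1: best P0=NH2 P1=-
Op 2: best P0=NH2 P1=NH3
Op 3: best P0=NH1 P1=NH3
Op 4: best P0=NH1 P1=NH3
Op 5: best P0=NH1 P1=NH3
Op 6: best P0=- P1=NH3
Op 7: best P0=NH0 P1=NH3
Op 8: best P0=NH0 P1=-
Op 9: best P0=- P1=-
Op 10: best P0=- P1=NH0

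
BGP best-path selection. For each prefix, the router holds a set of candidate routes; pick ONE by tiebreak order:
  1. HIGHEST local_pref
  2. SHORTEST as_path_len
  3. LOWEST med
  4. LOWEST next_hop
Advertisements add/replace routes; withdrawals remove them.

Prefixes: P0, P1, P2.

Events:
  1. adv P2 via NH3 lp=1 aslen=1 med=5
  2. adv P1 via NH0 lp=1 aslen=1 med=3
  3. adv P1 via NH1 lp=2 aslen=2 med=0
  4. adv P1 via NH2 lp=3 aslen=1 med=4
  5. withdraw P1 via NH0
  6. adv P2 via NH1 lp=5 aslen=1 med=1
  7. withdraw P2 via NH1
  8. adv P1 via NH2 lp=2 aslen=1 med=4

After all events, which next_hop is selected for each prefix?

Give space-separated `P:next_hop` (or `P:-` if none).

Op 1: best P0=- P1=- P2=NH3
Op 2: best P0=- P1=NH0 P2=NH3
Op 3: best P0=- P1=NH1 P2=NH3
Op 4: best P0=- P1=NH2 P2=NH3
Op 5: best P0=- P1=NH2 P2=NH3
Op 6: best P0=- P1=NH2 P2=NH1
Op 7: best P0=- P1=NH2 P2=NH3
Op 8: best P0=- P1=NH2 P2=NH3

Answer: P0:- P1:NH2 P2:NH3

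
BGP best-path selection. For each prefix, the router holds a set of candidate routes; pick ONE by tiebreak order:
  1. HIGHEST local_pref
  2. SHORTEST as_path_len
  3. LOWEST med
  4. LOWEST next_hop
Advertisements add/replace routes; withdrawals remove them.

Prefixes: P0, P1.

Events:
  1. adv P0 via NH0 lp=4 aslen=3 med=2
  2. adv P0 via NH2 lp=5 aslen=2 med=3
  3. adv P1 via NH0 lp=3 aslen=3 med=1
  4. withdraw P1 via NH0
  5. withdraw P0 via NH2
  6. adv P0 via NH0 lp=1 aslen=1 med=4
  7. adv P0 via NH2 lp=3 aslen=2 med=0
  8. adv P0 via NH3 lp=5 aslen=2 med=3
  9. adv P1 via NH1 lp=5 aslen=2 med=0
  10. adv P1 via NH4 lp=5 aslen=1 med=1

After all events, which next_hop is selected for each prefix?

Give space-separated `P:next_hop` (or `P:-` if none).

Op 1: best P0=NH0 P1=-
Op 2: best P0=NH2 P1=-
Op 3: best P0=NH2 P1=NH0
Op 4: best P0=NH2 P1=-
Op 5: best P0=NH0 P1=-
Op 6: best P0=NH0 P1=-
Op 7: best P0=NH2 P1=-
Op 8: best P0=NH3 P1=-
Op 9: best P0=NH3 P1=NH1
Op 10: best P0=NH3 P1=NH4

Answer: P0:NH3 P1:NH4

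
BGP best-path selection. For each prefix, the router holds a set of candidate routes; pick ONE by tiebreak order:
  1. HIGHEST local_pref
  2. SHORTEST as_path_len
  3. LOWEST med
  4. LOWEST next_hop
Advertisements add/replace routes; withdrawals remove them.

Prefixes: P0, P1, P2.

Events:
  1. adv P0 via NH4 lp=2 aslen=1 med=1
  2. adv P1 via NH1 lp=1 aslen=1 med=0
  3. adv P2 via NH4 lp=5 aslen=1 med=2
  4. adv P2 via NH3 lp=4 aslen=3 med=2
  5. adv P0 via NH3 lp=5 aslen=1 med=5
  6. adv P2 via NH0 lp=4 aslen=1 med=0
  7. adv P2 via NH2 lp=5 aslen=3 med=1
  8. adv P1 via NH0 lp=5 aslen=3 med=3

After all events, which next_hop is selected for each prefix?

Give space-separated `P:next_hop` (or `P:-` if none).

Answer: P0:NH3 P1:NH0 P2:NH4

Derivation:
Op 1: best P0=NH4 P1=- P2=-
Op 2: best P0=NH4 P1=NH1 P2=-
Op 3: best P0=NH4 P1=NH1 P2=NH4
Op 4: best P0=NH4 P1=NH1 P2=NH4
Op 5: best P0=NH3 P1=NH1 P2=NH4
Op 6: best P0=NH3 P1=NH1 P2=NH4
Op 7: best P0=NH3 P1=NH1 P2=NH4
Op 8: best P0=NH3 P1=NH0 P2=NH4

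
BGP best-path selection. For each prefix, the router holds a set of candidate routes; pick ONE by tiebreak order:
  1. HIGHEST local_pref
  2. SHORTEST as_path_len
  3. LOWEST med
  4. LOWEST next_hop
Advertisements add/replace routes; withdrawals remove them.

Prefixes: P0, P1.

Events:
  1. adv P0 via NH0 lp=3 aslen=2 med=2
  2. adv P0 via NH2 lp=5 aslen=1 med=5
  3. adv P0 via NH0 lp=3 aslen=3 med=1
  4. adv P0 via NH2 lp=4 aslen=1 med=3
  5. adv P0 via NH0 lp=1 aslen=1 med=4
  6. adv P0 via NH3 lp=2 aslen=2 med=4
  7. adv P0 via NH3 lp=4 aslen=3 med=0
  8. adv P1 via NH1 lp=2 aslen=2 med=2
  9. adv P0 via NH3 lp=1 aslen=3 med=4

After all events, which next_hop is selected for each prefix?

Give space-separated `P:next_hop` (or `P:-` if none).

Answer: P0:NH2 P1:NH1

Derivation:
Op 1: best P0=NH0 P1=-
Op 2: best P0=NH2 P1=-
Op 3: best P0=NH2 P1=-
Op 4: best P0=NH2 P1=-
Op 5: best P0=NH2 P1=-
Op 6: best P0=NH2 P1=-
Op 7: best P0=NH2 P1=-
Op 8: best P0=NH2 P1=NH1
Op 9: best P0=NH2 P1=NH1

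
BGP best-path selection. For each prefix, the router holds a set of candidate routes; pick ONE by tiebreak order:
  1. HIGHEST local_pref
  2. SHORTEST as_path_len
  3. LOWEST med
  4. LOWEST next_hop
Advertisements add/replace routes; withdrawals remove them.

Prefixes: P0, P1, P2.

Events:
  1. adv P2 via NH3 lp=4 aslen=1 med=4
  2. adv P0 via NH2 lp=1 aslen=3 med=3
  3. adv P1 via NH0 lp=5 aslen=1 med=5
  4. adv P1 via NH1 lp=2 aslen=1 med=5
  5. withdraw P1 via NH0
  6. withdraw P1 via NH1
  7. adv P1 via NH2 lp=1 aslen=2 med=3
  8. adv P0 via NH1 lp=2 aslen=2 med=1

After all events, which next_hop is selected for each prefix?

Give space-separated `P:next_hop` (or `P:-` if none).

Op 1: best P0=- P1=- P2=NH3
Op 2: best P0=NH2 P1=- P2=NH3
Op 3: best P0=NH2 P1=NH0 P2=NH3
Op 4: best P0=NH2 P1=NH0 P2=NH3
Op 5: best P0=NH2 P1=NH1 P2=NH3
Op 6: best P0=NH2 P1=- P2=NH3
Op 7: best P0=NH2 P1=NH2 P2=NH3
Op 8: best P0=NH1 P1=NH2 P2=NH3

Answer: P0:NH1 P1:NH2 P2:NH3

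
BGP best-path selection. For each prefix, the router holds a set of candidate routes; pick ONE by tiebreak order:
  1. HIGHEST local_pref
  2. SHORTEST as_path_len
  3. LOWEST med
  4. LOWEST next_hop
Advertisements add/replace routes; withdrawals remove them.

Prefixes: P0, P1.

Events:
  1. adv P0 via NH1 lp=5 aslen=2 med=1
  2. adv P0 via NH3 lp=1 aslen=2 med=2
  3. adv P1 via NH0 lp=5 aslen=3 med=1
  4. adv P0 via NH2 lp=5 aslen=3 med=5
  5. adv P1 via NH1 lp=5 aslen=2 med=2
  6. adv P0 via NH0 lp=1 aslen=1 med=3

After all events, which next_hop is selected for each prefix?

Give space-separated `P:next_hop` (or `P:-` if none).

Op 1: best P0=NH1 P1=-
Op 2: best P0=NH1 P1=-
Op 3: best P0=NH1 P1=NH0
Op 4: best P0=NH1 P1=NH0
Op 5: best P0=NH1 P1=NH1
Op 6: best P0=NH1 P1=NH1

Answer: P0:NH1 P1:NH1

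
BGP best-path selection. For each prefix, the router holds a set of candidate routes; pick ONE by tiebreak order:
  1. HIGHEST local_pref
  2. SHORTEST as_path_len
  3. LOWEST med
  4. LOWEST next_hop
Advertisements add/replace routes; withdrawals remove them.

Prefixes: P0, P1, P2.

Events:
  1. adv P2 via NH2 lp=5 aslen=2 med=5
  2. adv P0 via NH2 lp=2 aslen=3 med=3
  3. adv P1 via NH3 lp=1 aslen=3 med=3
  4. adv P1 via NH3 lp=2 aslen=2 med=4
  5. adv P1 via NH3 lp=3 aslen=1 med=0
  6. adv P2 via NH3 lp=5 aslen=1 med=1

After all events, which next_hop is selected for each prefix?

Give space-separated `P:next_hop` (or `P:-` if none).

Answer: P0:NH2 P1:NH3 P2:NH3

Derivation:
Op 1: best P0=- P1=- P2=NH2
Op 2: best P0=NH2 P1=- P2=NH2
Op 3: best P0=NH2 P1=NH3 P2=NH2
Op 4: best P0=NH2 P1=NH3 P2=NH2
Op 5: best P0=NH2 P1=NH3 P2=NH2
Op 6: best P0=NH2 P1=NH3 P2=NH3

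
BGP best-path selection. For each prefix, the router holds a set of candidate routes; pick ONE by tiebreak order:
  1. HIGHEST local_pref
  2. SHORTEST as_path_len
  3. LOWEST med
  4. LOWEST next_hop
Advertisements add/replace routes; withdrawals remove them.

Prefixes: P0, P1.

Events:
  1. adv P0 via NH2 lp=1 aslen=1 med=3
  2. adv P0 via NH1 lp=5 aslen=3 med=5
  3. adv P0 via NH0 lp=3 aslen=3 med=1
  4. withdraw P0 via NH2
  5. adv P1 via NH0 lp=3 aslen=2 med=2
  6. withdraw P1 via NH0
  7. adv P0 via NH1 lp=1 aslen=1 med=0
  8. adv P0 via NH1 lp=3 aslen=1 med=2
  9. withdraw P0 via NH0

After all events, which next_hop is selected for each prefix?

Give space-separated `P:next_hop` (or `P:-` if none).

Op 1: best P0=NH2 P1=-
Op 2: best P0=NH1 P1=-
Op 3: best P0=NH1 P1=-
Op 4: best P0=NH1 P1=-
Op 5: best P0=NH1 P1=NH0
Op 6: best P0=NH1 P1=-
Op 7: best P0=NH0 P1=-
Op 8: best P0=NH1 P1=-
Op 9: best P0=NH1 P1=-

Answer: P0:NH1 P1:-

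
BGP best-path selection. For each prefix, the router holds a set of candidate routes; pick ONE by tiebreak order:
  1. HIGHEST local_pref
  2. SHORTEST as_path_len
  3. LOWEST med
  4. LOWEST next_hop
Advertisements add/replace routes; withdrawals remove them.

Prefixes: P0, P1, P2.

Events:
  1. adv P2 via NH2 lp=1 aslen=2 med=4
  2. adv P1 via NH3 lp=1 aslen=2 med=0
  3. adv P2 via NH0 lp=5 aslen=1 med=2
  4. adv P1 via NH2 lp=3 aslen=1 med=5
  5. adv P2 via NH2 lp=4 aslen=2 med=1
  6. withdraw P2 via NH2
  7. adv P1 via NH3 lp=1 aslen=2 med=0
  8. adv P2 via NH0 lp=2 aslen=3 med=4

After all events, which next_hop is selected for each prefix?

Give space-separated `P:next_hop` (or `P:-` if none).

Op 1: best P0=- P1=- P2=NH2
Op 2: best P0=- P1=NH3 P2=NH2
Op 3: best P0=- P1=NH3 P2=NH0
Op 4: best P0=- P1=NH2 P2=NH0
Op 5: best P0=- P1=NH2 P2=NH0
Op 6: best P0=- P1=NH2 P2=NH0
Op 7: best P0=- P1=NH2 P2=NH0
Op 8: best P0=- P1=NH2 P2=NH0

Answer: P0:- P1:NH2 P2:NH0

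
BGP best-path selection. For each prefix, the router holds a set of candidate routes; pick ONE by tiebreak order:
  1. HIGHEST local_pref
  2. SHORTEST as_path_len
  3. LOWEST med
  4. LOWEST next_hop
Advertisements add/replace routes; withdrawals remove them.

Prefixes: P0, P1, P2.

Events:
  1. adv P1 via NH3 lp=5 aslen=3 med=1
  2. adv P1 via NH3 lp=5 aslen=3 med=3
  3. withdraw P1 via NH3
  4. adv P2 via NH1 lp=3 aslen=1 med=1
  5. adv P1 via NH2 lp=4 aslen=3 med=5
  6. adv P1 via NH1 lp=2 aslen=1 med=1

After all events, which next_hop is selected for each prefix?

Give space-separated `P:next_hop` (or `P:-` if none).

Answer: P0:- P1:NH2 P2:NH1

Derivation:
Op 1: best P0=- P1=NH3 P2=-
Op 2: best P0=- P1=NH3 P2=-
Op 3: best P0=- P1=- P2=-
Op 4: best P0=- P1=- P2=NH1
Op 5: best P0=- P1=NH2 P2=NH1
Op 6: best P0=- P1=NH2 P2=NH1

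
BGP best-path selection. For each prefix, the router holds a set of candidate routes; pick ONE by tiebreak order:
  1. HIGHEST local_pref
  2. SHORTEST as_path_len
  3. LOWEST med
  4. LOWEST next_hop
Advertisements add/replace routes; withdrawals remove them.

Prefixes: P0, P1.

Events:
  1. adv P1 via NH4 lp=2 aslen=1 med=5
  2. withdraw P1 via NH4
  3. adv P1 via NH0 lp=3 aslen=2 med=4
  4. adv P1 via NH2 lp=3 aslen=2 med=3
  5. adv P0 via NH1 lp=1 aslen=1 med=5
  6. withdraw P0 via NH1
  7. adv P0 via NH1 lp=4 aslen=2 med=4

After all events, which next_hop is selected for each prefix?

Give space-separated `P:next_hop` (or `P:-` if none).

Answer: P0:NH1 P1:NH2

Derivation:
Op 1: best P0=- P1=NH4
Op 2: best P0=- P1=-
Op 3: best P0=- P1=NH0
Op 4: best P0=- P1=NH2
Op 5: best P0=NH1 P1=NH2
Op 6: best P0=- P1=NH2
Op 7: best P0=NH1 P1=NH2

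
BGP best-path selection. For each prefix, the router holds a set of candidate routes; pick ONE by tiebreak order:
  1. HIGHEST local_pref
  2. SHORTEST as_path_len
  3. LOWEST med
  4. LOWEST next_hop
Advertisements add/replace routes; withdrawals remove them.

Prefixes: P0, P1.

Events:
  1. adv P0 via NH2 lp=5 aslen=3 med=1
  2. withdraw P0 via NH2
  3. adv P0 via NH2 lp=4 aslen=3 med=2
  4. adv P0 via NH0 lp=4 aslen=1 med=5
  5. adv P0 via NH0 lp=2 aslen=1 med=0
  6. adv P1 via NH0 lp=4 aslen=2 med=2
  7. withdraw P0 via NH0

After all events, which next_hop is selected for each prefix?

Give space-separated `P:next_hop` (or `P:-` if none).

Answer: P0:NH2 P1:NH0

Derivation:
Op 1: best P0=NH2 P1=-
Op 2: best P0=- P1=-
Op 3: best P0=NH2 P1=-
Op 4: best P0=NH0 P1=-
Op 5: best P0=NH2 P1=-
Op 6: best P0=NH2 P1=NH0
Op 7: best P0=NH2 P1=NH0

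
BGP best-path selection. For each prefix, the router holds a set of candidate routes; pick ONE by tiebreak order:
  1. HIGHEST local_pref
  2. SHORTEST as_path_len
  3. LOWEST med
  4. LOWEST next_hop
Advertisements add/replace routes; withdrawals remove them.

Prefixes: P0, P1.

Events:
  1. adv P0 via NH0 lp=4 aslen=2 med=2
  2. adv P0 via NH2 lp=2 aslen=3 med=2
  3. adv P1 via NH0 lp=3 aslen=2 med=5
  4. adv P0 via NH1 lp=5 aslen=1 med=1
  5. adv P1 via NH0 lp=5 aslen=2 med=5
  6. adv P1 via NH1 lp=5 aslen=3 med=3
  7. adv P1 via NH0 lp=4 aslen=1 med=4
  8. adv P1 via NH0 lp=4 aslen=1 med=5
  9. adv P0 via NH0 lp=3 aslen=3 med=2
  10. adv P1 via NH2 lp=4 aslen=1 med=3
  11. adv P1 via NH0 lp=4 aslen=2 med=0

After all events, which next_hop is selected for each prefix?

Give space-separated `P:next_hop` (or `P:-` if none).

Op 1: best P0=NH0 P1=-
Op 2: best P0=NH0 P1=-
Op 3: best P0=NH0 P1=NH0
Op 4: best P0=NH1 P1=NH0
Op 5: best P0=NH1 P1=NH0
Op 6: best P0=NH1 P1=NH0
Op 7: best P0=NH1 P1=NH1
Op 8: best P0=NH1 P1=NH1
Op 9: best P0=NH1 P1=NH1
Op 10: best P0=NH1 P1=NH1
Op 11: best P0=NH1 P1=NH1

Answer: P0:NH1 P1:NH1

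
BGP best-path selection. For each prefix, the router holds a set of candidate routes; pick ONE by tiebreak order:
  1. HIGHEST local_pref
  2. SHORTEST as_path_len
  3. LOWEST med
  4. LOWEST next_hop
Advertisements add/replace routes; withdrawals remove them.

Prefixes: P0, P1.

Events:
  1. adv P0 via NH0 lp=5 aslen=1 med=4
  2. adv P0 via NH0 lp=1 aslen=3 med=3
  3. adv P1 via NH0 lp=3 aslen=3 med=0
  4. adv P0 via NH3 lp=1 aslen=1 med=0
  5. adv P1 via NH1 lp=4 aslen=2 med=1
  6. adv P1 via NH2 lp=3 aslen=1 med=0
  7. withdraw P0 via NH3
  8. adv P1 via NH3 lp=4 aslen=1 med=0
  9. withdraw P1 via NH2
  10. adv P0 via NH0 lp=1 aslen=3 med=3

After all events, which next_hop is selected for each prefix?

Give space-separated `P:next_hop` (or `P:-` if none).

Answer: P0:NH0 P1:NH3

Derivation:
Op 1: best P0=NH0 P1=-
Op 2: best P0=NH0 P1=-
Op 3: best P0=NH0 P1=NH0
Op 4: best P0=NH3 P1=NH0
Op 5: best P0=NH3 P1=NH1
Op 6: best P0=NH3 P1=NH1
Op 7: best P0=NH0 P1=NH1
Op 8: best P0=NH0 P1=NH3
Op 9: best P0=NH0 P1=NH3
Op 10: best P0=NH0 P1=NH3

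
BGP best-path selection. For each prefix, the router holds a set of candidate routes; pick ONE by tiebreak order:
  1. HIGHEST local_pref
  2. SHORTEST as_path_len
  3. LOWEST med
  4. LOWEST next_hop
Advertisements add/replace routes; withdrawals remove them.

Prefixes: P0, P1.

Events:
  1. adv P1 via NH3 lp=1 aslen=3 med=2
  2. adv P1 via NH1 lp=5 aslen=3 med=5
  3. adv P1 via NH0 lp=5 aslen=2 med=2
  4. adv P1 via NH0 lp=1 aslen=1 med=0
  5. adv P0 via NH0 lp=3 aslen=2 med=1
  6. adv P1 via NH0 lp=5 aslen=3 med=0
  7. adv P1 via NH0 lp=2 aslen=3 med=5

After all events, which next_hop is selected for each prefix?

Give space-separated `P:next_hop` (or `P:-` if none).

Answer: P0:NH0 P1:NH1

Derivation:
Op 1: best P0=- P1=NH3
Op 2: best P0=- P1=NH1
Op 3: best P0=- P1=NH0
Op 4: best P0=- P1=NH1
Op 5: best P0=NH0 P1=NH1
Op 6: best P0=NH0 P1=NH0
Op 7: best P0=NH0 P1=NH1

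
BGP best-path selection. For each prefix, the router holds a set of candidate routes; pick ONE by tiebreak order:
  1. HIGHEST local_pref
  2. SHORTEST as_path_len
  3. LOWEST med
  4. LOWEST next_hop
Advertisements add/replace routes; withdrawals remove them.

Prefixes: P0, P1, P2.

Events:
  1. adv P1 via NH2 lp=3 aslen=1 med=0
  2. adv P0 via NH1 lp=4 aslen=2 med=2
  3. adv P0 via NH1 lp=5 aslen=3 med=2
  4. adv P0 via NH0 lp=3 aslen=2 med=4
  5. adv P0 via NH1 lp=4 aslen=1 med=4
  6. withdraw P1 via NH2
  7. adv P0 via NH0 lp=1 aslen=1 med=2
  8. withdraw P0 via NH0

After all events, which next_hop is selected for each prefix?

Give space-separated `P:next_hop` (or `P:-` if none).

Answer: P0:NH1 P1:- P2:-

Derivation:
Op 1: best P0=- P1=NH2 P2=-
Op 2: best P0=NH1 P1=NH2 P2=-
Op 3: best P0=NH1 P1=NH2 P2=-
Op 4: best P0=NH1 P1=NH2 P2=-
Op 5: best P0=NH1 P1=NH2 P2=-
Op 6: best P0=NH1 P1=- P2=-
Op 7: best P0=NH1 P1=- P2=-
Op 8: best P0=NH1 P1=- P2=-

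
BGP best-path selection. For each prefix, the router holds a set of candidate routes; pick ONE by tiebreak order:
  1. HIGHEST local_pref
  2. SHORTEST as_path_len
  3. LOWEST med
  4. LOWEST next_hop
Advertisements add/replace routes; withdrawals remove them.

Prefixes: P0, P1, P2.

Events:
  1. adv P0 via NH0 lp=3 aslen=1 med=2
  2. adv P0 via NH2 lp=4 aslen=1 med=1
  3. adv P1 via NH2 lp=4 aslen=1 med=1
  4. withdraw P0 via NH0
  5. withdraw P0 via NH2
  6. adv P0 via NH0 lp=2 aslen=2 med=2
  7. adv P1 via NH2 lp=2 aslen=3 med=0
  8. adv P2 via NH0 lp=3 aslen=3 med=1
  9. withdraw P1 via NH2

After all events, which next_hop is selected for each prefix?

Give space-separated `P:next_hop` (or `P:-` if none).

Answer: P0:NH0 P1:- P2:NH0

Derivation:
Op 1: best P0=NH0 P1=- P2=-
Op 2: best P0=NH2 P1=- P2=-
Op 3: best P0=NH2 P1=NH2 P2=-
Op 4: best P0=NH2 P1=NH2 P2=-
Op 5: best P0=- P1=NH2 P2=-
Op 6: best P0=NH0 P1=NH2 P2=-
Op 7: best P0=NH0 P1=NH2 P2=-
Op 8: best P0=NH0 P1=NH2 P2=NH0
Op 9: best P0=NH0 P1=- P2=NH0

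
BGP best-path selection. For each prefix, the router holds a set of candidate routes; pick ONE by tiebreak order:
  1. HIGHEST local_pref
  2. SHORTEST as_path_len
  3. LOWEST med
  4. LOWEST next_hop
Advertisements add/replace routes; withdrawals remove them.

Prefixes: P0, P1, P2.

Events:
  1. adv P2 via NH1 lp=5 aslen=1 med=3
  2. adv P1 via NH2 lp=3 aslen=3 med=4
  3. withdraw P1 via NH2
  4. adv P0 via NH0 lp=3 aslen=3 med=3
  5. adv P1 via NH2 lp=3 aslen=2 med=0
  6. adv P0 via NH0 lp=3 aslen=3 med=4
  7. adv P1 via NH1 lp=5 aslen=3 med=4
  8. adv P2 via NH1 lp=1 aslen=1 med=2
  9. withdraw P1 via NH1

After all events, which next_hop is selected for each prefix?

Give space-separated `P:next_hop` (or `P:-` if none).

Answer: P0:NH0 P1:NH2 P2:NH1

Derivation:
Op 1: best P0=- P1=- P2=NH1
Op 2: best P0=- P1=NH2 P2=NH1
Op 3: best P0=- P1=- P2=NH1
Op 4: best P0=NH0 P1=- P2=NH1
Op 5: best P0=NH0 P1=NH2 P2=NH1
Op 6: best P0=NH0 P1=NH2 P2=NH1
Op 7: best P0=NH0 P1=NH1 P2=NH1
Op 8: best P0=NH0 P1=NH1 P2=NH1
Op 9: best P0=NH0 P1=NH2 P2=NH1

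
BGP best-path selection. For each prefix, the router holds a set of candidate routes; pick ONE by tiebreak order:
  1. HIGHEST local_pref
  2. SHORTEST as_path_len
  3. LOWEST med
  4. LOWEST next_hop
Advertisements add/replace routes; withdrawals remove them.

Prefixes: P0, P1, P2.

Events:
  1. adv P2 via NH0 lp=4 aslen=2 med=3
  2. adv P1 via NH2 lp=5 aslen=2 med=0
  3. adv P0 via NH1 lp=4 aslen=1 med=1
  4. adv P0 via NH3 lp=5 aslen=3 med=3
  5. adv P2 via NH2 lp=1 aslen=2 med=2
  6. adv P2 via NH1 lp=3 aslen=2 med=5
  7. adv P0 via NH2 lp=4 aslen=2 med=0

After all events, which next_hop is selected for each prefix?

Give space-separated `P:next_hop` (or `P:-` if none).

Op 1: best P0=- P1=- P2=NH0
Op 2: best P0=- P1=NH2 P2=NH0
Op 3: best P0=NH1 P1=NH2 P2=NH0
Op 4: best P0=NH3 P1=NH2 P2=NH0
Op 5: best P0=NH3 P1=NH2 P2=NH0
Op 6: best P0=NH3 P1=NH2 P2=NH0
Op 7: best P0=NH3 P1=NH2 P2=NH0

Answer: P0:NH3 P1:NH2 P2:NH0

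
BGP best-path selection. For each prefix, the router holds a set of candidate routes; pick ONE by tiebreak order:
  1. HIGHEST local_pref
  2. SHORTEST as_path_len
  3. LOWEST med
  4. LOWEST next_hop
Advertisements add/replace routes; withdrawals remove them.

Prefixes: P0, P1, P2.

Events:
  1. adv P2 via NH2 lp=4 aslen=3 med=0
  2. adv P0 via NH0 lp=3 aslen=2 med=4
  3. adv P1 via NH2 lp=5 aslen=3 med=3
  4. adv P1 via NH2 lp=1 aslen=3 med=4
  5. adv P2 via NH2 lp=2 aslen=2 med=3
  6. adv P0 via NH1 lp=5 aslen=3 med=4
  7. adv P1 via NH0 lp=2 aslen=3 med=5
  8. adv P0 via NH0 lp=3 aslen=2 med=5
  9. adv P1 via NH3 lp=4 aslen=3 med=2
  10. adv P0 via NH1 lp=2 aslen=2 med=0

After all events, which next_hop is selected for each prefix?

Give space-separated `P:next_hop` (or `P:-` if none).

Op 1: best P0=- P1=- P2=NH2
Op 2: best P0=NH0 P1=- P2=NH2
Op 3: best P0=NH0 P1=NH2 P2=NH2
Op 4: best P0=NH0 P1=NH2 P2=NH2
Op 5: best P0=NH0 P1=NH2 P2=NH2
Op 6: best P0=NH1 P1=NH2 P2=NH2
Op 7: best P0=NH1 P1=NH0 P2=NH2
Op 8: best P0=NH1 P1=NH0 P2=NH2
Op 9: best P0=NH1 P1=NH3 P2=NH2
Op 10: best P0=NH0 P1=NH3 P2=NH2

Answer: P0:NH0 P1:NH3 P2:NH2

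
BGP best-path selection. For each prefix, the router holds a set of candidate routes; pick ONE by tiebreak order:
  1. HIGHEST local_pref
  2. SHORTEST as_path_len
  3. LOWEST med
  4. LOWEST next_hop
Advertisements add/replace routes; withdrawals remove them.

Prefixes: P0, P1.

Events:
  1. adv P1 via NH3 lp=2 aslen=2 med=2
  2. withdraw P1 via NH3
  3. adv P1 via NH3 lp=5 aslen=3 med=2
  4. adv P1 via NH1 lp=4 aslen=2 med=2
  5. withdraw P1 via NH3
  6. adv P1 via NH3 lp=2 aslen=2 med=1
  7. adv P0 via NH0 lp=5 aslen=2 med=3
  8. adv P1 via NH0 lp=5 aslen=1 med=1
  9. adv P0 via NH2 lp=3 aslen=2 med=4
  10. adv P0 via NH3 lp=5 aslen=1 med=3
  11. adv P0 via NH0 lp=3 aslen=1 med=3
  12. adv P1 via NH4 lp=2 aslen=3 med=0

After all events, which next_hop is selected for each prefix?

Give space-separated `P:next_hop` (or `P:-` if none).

Op 1: best P0=- P1=NH3
Op 2: best P0=- P1=-
Op 3: best P0=- P1=NH3
Op 4: best P0=- P1=NH3
Op 5: best P0=- P1=NH1
Op 6: best P0=- P1=NH1
Op 7: best P0=NH0 P1=NH1
Op 8: best P0=NH0 P1=NH0
Op 9: best P0=NH0 P1=NH0
Op 10: best P0=NH3 P1=NH0
Op 11: best P0=NH3 P1=NH0
Op 12: best P0=NH3 P1=NH0

Answer: P0:NH3 P1:NH0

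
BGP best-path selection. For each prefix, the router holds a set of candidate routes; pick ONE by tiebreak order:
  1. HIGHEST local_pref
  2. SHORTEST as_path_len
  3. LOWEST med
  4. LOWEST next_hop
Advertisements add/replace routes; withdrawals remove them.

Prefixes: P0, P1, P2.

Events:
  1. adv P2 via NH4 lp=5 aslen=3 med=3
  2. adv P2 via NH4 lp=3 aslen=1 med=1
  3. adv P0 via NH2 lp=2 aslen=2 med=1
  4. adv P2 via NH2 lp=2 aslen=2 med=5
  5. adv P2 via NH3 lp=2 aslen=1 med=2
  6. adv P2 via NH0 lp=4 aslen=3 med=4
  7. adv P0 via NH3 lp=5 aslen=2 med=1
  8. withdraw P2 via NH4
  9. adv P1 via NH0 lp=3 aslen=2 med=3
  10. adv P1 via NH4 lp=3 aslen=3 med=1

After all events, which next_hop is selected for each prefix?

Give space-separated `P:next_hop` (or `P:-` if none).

Op 1: best P0=- P1=- P2=NH4
Op 2: best P0=- P1=- P2=NH4
Op 3: best P0=NH2 P1=- P2=NH4
Op 4: best P0=NH2 P1=- P2=NH4
Op 5: best P0=NH2 P1=- P2=NH4
Op 6: best P0=NH2 P1=- P2=NH0
Op 7: best P0=NH3 P1=- P2=NH0
Op 8: best P0=NH3 P1=- P2=NH0
Op 9: best P0=NH3 P1=NH0 P2=NH0
Op 10: best P0=NH3 P1=NH0 P2=NH0

Answer: P0:NH3 P1:NH0 P2:NH0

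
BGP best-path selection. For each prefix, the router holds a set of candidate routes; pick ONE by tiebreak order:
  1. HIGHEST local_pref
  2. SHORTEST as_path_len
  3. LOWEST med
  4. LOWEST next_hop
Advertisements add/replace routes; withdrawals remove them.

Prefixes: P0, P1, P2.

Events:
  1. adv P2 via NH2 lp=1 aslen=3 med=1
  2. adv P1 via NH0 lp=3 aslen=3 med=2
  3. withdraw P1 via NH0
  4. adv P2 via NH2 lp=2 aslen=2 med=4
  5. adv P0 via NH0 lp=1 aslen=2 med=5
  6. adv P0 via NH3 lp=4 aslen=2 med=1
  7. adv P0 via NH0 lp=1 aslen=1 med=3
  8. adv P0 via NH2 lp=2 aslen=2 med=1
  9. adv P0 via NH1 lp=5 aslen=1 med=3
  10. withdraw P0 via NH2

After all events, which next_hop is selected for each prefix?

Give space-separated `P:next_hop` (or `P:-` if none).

Op 1: best P0=- P1=- P2=NH2
Op 2: best P0=- P1=NH0 P2=NH2
Op 3: best P0=- P1=- P2=NH2
Op 4: best P0=- P1=- P2=NH2
Op 5: best P0=NH0 P1=- P2=NH2
Op 6: best P0=NH3 P1=- P2=NH2
Op 7: best P0=NH3 P1=- P2=NH2
Op 8: best P0=NH3 P1=- P2=NH2
Op 9: best P0=NH1 P1=- P2=NH2
Op 10: best P0=NH1 P1=- P2=NH2

Answer: P0:NH1 P1:- P2:NH2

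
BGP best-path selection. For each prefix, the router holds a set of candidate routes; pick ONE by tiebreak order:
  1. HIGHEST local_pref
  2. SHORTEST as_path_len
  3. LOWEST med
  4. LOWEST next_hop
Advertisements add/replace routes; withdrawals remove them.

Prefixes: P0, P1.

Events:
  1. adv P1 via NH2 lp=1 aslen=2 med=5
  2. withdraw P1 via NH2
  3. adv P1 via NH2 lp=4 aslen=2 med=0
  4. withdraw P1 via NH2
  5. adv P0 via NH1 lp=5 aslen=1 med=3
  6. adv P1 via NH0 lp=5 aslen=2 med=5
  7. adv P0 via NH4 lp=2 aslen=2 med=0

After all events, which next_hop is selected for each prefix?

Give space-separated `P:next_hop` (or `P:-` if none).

Op 1: best P0=- P1=NH2
Op 2: best P0=- P1=-
Op 3: best P0=- P1=NH2
Op 4: best P0=- P1=-
Op 5: best P0=NH1 P1=-
Op 6: best P0=NH1 P1=NH0
Op 7: best P0=NH1 P1=NH0

Answer: P0:NH1 P1:NH0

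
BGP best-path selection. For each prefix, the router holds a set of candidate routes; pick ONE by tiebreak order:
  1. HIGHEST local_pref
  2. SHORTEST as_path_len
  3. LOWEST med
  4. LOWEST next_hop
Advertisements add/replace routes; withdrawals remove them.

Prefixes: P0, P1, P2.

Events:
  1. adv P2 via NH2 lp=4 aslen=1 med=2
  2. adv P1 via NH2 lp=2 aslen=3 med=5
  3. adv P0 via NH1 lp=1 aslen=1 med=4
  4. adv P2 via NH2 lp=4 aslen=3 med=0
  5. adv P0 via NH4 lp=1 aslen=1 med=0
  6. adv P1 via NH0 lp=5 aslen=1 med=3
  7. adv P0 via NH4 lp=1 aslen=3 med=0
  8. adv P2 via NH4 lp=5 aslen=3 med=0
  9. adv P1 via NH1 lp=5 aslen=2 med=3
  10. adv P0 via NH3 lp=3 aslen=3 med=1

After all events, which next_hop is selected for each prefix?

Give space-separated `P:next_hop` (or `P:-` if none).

Answer: P0:NH3 P1:NH0 P2:NH4

Derivation:
Op 1: best P0=- P1=- P2=NH2
Op 2: best P0=- P1=NH2 P2=NH2
Op 3: best P0=NH1 P1=NH2 P2=NH2
Op 4: best P0=NH1 P1=NH2 P2=NH2
Op 5: best P0=NH4 P1=NH2 P2=NH2
Op 6: best P0=NH4 P1=NH0 P2=NH2
Op 7: best P0=NH1 P1=NH0 P2=NH2
Op 8: best P0=NH1 P1=NH0 P2=NH4
Op 9: best P0=NH1 P1=NH0 P2=NH4
Op 10: best P0=NH3 P1=NH0 P2=NH4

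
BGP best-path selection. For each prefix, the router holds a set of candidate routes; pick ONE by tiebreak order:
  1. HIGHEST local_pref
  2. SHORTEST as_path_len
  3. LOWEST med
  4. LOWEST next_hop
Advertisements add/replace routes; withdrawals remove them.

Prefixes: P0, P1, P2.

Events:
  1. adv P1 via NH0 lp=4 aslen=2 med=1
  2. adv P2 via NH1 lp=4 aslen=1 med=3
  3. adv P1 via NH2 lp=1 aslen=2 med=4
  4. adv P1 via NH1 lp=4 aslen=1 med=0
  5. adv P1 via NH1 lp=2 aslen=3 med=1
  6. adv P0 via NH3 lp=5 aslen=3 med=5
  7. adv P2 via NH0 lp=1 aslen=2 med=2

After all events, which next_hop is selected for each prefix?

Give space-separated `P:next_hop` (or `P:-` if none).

Answer: P0:NH3 P1:NH0 P2:NH1

Derivation:
Op 1: best P0=- P1=NH0 P2=-
Op 2: best P0=- P1=NH0 P2=NH1
Op 3: best P0=- P1=NH0 P2=NH1
Op 4: best P0=- P1=NH1 P2=NH1
Op 5: best P0=- P1=NH0 P2=NH1
Op 6: best P0=NH3 P1=NH0 P2=NH1
Op 7: best P0=NH3 P1=NH0 P2=NH1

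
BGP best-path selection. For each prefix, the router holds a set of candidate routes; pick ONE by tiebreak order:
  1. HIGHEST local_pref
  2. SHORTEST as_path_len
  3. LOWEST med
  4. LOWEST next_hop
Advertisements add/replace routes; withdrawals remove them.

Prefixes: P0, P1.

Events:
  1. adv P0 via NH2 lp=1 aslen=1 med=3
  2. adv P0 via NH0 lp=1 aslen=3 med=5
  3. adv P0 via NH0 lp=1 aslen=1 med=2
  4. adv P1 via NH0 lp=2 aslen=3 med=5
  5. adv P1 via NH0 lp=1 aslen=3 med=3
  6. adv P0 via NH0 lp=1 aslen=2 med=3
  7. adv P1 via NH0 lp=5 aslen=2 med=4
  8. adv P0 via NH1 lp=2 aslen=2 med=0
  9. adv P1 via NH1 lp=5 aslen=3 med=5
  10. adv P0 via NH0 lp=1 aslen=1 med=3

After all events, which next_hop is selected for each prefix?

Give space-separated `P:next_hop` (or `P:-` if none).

Answer: P0:NH1 P1:NH0

Derivation:
Op 1: best P0=NH2 P1=-
Op 2: best P0=NH2 P1=-
Op 3: best P0=NH0 P1=-
Op 4: best P0=NH0 P1=NH0
Op 5: best P0=NH0 P1=NH0
Op 6: best P0=NH2 P1=NH0
Op 7: best P0=NH2 P1=NH0
Op 8: best P0=NH1 P1=NH0
Op 9: best P0=NH1 P1=NH0
Op 10: best P0=NH1 P1=NH0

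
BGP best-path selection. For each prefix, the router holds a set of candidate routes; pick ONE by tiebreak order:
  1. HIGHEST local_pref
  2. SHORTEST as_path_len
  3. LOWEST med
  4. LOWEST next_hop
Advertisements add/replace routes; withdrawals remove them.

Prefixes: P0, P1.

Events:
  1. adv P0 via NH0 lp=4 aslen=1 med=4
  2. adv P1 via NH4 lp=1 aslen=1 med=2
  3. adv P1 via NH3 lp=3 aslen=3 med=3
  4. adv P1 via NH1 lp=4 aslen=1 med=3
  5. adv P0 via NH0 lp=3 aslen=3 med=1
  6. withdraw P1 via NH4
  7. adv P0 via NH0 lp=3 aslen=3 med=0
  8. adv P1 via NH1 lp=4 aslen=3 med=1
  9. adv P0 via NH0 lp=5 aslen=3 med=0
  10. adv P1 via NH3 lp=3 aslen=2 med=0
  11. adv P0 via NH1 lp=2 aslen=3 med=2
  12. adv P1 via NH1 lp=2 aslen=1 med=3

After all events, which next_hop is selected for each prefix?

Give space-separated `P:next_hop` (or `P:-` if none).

Op 1: best P0=NH0 P1=-
Op 2: best P0=NH0 P1=NH4
Op 3: best P0=NH0 P1=NH3
Op 4: best P0=NH0 P1=NH1
Op 5: best P0=NH0 P1=NH1
Op 6: best P0=NH0 P1=NH1
Op 7: best P0=NH0 P1=NH1
Op 8: best P0=NH0 P1=NH1
Op 9: best P0=NH0 P1=NH1
Op 10: best P0=NH0 P1=NH1
Op 11: best P0=NH0 P1=NH1
Op 12: best P0=NH0 P1=NH3

Answer: P0:NH0 P1:NH3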